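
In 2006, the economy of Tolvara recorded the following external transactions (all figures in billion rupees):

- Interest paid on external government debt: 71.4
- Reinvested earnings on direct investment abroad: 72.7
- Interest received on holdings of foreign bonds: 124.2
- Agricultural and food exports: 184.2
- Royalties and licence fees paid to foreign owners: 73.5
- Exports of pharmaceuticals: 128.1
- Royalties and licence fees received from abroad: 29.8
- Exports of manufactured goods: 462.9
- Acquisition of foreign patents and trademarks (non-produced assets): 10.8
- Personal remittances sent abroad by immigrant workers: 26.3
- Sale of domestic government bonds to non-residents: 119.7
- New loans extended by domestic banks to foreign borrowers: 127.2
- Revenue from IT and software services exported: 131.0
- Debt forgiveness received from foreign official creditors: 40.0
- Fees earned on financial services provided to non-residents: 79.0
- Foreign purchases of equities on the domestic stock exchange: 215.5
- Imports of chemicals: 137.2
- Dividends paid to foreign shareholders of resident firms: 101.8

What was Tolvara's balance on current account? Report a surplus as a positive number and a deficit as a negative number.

801.7

Goods: 184.2 + 462.9 + 128.1 - 137.2 = 638.0
Services: 131.0 + 29.8 + 79.0 - 73.5 = 166.3
Primary income: -71.4 + 124.2 - 101.8 + 72.7 = 23.7
Secondary income: -26.3
Current account = 638.0 + 166.3 + 23.7 + (-26.3) = 801.7
(Excluded from the current account — capital account: acquisition of foreign patents and trademarks (non-produced assets) 10.8, debt forgiveness received from foreign official creditors 40.0; financial account: sale of domestic government bonds to non-residents 119.7, new loans extended by domestic banks to foreign borrowers 127.2, foreign purchases of equities on the domestic stock exchange 215.5.)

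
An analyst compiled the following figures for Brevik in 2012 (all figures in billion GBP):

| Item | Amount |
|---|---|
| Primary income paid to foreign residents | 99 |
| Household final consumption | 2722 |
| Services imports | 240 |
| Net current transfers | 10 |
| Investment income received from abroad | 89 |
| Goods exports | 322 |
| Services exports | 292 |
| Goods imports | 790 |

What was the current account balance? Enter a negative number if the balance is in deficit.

-416

Goods balance = 322 - 790 = -468
Services balance = 292 - 240 = 52
Trade balance (goods + services) = -468 + 52 = -416
Net primary income = 89 - 99 = -10
Net secondary income = 10
Current account = -416 + (-10) + 10 = -416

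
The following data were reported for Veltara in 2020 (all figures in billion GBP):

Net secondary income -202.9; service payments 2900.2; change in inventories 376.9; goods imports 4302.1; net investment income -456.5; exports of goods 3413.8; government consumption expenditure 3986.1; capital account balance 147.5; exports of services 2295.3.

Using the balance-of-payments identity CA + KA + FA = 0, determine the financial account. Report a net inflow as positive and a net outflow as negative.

Goods balance = 3413.8 - 4302.1 = -888.3
Services balance = 2295.3 - 2900.2 = -604.9
Trade balance (goods + services) = -888.3 + (-604.9) = -1493.2
Net primary income = -456.5
Net secondary income = -202.9
Current account = -1493.2 + (-456.5) + (-202.9) = -2152.6
Financial account = -(-2152.6 + 147.5) = 2005.1

2005.1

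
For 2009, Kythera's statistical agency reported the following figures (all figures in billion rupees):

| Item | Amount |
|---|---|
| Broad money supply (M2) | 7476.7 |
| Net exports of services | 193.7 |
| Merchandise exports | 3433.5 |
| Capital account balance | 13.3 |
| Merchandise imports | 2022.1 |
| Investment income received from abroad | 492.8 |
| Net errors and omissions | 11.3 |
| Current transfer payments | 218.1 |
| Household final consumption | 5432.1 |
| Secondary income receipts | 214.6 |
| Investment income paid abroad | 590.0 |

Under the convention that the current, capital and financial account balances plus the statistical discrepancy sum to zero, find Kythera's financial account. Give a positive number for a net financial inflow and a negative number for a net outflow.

-1529.0

Goods balance = 3433.5 - 2022.1 = 1411.4
Services balance = 193.7
Trade balance (goods + services) = 1411.4 + 193.7 = 1605.1
Net primary income = 492.8 - 590.0 = -97.2
Net secondary income = 214.6 - 218.1 = -3.5
Current account = 1605.1 + (-97.2) + (-3.5) = 1504.4
Financial account = -(1504.4 + 13.3 + 11.3) = -1529.0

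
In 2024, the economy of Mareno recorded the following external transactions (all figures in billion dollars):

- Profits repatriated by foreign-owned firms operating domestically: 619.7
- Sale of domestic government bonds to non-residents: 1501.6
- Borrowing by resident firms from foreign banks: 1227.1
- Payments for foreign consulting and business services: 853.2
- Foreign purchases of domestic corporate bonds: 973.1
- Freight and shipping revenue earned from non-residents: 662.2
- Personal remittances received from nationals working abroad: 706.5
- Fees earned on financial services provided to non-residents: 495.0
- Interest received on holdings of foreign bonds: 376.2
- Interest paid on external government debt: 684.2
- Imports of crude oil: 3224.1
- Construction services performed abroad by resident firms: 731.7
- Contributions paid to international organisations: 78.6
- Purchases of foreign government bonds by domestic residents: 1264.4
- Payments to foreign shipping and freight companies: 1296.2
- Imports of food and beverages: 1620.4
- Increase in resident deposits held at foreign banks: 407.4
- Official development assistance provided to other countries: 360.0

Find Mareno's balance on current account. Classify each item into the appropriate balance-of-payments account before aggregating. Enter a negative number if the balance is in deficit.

-5764.8

Goods: -3224.1 - 1620.4 = -4844.5
Services: 731.7 - 853.2 + 662.2 - 1296.2 + 495.0 = -260.5
Primary income: -619.7 + 376.2 - 684.2 = -927.7
Secondary income: -78.6 - 360.0 + 706.5 = 267.9
Current account = (-4844.5) + (-260.5) + (-927.7) + 267.9 = -5764.8
(Excluded from the current account — financial account: sale of domestic government bonds to non-residents 1501.6, borrowing by resident firms from foreign banks 1227.1, foreign purchases of domestic corporate bonds 973.1, purchases of foreign government bonds by domestic residents 1264.4, increase in resident deposits held at foreign banks 407.4.)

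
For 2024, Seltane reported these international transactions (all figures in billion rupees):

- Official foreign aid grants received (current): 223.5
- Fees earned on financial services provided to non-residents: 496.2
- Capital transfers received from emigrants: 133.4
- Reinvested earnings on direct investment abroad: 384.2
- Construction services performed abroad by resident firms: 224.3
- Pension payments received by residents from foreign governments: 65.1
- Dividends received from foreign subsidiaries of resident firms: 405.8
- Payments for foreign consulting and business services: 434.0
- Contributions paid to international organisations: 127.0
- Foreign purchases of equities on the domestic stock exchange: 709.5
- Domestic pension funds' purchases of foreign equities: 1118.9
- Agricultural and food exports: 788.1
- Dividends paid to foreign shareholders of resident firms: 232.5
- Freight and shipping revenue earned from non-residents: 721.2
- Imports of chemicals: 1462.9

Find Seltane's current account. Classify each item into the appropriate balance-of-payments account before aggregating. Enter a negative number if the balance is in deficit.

1052.0

Goods: 788.1 - 1462.9 = -674.8
Services: 496.2 + 224.3 - 434.0 + 721.2 = 1007.7
Primary income: 384.2 - 232.5 + 405.8 = 557.5
Secondary income: 223.5 + 65.1 - 127.0 = 161.6
Current account = (-674.8) + 1007.7 + 557.5 + 161.6 = 1052.0
(Excluded from the current account — capital account: capital transfers received from emigrants 133.4; financial account: foreign purchases of equities on the domestic stock exchange 709.5, domestic pension funds' purchases of foreign equities 1118.9.)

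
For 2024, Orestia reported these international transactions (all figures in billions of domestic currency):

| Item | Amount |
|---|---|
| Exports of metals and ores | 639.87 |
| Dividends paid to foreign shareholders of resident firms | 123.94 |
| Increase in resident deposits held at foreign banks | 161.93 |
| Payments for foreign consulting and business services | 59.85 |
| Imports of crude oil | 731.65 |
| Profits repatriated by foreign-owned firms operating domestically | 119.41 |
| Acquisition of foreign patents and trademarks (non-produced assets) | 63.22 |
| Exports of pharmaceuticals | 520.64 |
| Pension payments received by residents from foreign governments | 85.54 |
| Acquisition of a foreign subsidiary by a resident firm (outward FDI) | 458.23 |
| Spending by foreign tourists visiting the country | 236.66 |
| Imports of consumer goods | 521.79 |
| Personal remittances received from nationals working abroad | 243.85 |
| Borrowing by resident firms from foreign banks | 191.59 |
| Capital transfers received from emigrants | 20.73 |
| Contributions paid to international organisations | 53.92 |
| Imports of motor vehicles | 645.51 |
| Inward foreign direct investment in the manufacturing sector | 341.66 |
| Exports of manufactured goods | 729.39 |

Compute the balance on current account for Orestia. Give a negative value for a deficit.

Goods: 729.39 - 731.65 + 639.87 - 521.79 - 645.51 + 520.64 = -9.05
Services: -59.85 + 236.66 = 176.81
Primary income: -123.94 - 119.41 = -243.35
Secondary income: 85.54 + 243.85 - 53.92 = 275.47
Current account = (-9.05) + 176.81 + (-243.35) + 275.47 = 199.88
(Excluded from the current account — financial account: increase in resident deposits held at foreign banks 161.93, acquisition of a foreign subsidiary by a resident firm (outward FDI) 458.23, borrowing by resident firms from foreign banks 191.59, inward foreign direct investment in the manufacturing sector 341.66; capital account: acquisition of foreign patents and trademarks (non-produced assets) 63.22, capital transfers received from emigrants 20.73.)

199.88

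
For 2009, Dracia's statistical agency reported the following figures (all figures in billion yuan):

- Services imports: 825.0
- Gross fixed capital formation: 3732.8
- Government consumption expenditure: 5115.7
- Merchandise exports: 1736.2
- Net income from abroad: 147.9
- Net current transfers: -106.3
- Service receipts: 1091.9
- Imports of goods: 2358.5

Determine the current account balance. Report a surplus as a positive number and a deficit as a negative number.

-313.8

Goods balance = 1736.2 - 2358.5 = -622.3
Services balance = 1091.9 - 825.0 = 266.9
Trade balance (goods + services) = -622.3 + 266.9 = -355.4
Net primary income = 147.9
Net secondary income = -106.3
Current account = -355.4 + 147.9 + (-106.3) = -313.8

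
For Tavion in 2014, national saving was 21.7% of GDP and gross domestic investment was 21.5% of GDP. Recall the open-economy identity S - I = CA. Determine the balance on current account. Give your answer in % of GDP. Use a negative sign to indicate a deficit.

0.2

CA = S - I = 21.7 - 21.5 = 0.2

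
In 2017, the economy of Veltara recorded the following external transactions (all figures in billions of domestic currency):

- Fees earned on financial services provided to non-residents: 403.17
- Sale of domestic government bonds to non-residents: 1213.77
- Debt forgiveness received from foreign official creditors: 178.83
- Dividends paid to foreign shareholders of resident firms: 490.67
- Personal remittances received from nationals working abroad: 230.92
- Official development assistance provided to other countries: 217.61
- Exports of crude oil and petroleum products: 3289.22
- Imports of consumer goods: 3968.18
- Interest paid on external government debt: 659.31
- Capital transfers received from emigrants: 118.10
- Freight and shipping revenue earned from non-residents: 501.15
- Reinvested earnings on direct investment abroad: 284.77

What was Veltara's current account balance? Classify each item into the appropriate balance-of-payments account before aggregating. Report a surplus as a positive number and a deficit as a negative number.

Goods: 3289.22 - 3968.18 = -678.96
Services: 501.15 + 403.17 = 904.32
Primary income: -490.67 + 284.77 - 659.31 = -865.21
Secondary income: 230.92 - 217.61 = 13.31
Current account = (-678.96) + 904.32 + (-865.21) + 13.31 = -626.54
(Excluded from the current account — financial account: sale of domestic government bonds to non-residents 1213.77; capital account: debt forgiveness received from foreign official creditors 178.83, capital transfers received from emigrants 118.10.)

-626.54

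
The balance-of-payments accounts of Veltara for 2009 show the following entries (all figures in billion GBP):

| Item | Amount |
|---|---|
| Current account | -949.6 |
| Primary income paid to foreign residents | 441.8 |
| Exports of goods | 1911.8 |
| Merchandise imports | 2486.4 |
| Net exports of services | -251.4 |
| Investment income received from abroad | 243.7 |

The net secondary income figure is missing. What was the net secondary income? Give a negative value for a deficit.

74.5

Current account = goods balance + services balance + net primary income + net secondary income
Sum of the known components = -1024.1
Net secondary income = CA - (known components) = -949.6 - (-1024.1) = 74.5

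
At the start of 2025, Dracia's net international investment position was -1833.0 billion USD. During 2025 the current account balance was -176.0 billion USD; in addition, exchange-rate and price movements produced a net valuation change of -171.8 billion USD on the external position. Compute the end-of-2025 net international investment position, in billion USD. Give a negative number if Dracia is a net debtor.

-2180.8

Change in NIIP = current account + net valuation change = -176.0 + (-171.8) = -347.8
End-of-year NIIP = -1833.0 + (-347.8) = -2180.8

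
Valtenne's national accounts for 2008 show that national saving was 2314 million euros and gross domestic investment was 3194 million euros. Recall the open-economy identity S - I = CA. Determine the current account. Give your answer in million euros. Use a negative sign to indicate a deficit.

-880

CA = S - I = 2314 - 3194 = -880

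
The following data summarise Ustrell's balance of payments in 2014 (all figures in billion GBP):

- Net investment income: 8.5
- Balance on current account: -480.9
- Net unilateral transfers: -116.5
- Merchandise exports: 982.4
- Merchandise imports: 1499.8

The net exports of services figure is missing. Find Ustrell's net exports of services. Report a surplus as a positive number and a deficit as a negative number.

144.5

Current account = goods balance + services balance + net primary income + net secondary income
Sum of the known components = -625.4
Net exports of services = CA - (known components) = -480.9 - (-625.4) = 144.5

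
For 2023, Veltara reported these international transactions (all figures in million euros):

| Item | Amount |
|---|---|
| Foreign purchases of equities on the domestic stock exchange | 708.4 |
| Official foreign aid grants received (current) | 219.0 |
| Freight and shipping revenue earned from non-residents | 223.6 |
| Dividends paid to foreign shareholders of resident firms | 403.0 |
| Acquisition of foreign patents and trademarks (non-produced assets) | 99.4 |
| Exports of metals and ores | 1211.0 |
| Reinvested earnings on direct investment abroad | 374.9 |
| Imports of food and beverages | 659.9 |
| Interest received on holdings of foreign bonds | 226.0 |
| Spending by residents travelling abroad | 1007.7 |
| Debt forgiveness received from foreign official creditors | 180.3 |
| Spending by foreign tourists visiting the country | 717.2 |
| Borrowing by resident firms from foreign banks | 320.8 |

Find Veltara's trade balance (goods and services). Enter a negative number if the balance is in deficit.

Goods: 1211.0 - 659.9 = 551.1
Services: 717.2 - 1007.7 + 223.6 = -66.9
Trade balance = 551.1 + (-66.9) = 484.2
(Excluded from the trade balance — financial account: foreign purchases of equities on the domestic stock exchange 708.4, borrowing by resident firms from foreign banks 320.8; secondary income: official foreign aid grants received (current) 219.0; primary income: dividends paid to foreign shareholders of resident firms 403.0, reinvested earnings on direct investment abroad 374.9, interest received on holdings of foreign bonds 226.0; capital account: acquisition of foreign patents and trademarks (non-produced assets) 99.4, debt forgiveness received from foreign official creditors 180.3.)

484.2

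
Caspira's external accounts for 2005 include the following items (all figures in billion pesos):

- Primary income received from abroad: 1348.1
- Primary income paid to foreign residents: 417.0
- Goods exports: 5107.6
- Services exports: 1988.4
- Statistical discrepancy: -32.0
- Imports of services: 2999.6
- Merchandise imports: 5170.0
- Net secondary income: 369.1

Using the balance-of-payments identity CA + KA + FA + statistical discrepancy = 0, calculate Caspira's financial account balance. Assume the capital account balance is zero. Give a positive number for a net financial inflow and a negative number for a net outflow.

-194.6

Goods balance = 5107.6 - 5170.0 = -62.4
Services balance = 1988.4 - 2999.6 = -1011.2
Trade balance (goods + services) = -62.4 + (-1011.2) = -1073.6
Net primary income = 1348.1 - 417.0 = 931.1
Net secondary income = 369.1
Current account = -1073.6 + 931.1 + 369.1 = 226.6
Financial account = -(226.6 + (-32.0)) = -194.6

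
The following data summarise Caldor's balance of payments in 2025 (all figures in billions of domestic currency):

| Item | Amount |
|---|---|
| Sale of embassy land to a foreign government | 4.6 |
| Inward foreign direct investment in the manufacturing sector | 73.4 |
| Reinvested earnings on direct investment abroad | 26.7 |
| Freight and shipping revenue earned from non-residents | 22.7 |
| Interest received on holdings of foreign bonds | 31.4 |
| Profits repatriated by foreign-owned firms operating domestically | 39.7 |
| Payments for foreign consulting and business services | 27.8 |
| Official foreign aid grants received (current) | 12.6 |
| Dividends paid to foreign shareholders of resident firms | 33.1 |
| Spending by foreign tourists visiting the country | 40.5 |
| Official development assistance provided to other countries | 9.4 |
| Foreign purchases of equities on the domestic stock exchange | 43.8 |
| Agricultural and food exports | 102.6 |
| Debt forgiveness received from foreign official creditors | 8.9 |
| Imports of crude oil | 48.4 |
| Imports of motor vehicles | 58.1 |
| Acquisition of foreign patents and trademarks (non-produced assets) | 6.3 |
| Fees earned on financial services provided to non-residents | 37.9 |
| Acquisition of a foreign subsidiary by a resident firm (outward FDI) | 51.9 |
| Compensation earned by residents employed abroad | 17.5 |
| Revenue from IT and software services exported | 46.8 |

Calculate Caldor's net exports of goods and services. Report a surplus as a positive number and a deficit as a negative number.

Goods: 102.6 - 48.4 - 58.1 = -3.9
Services: 46.8 - 27.8 + 40.5 + 22.7 + 37.9 = 120.1
Trade balance = -3.9 + 120.1 = 116.2
(Excluded from the trade balance — capital account: sale of embassy land to a foreign government 4.6, debt forgiveness received from foreign official creditors 8.9, acquisition of foreign patents and trademarks (non-produced assets) 6.3; financial account: inward foreign direct investment in the manufacturing sector 73.4, foreign purchases of equities on the domestic stock exchange 43.8, acquisition of a foreign subsidiary by a resident firm (outward FDI) 51.9; primary income: reinvested earnings on direct investment abroad 26.7, interest received on holdings of foreign bonds 31.4, profits repatriated by foreign-owned firms operating domestically 39.7, dividends paid to foreign shareholders of resident firms 33.1, compensation earned by residents employed abroad 17.5; secondary income: official foreign aid grants received (current) 12.6, official development assistance provided to other countries 9.4.)

116.2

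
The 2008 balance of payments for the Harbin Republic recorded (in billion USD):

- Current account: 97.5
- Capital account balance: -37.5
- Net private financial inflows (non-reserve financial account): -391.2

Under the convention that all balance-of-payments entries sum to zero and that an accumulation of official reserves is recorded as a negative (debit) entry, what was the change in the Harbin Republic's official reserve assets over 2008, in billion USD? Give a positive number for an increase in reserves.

-331.2

Official reserve transactions balance = -(97.5 + (-37.5) + (-391.2)) = 331.2
An accumulation of reserves is recorded as a debit (negative entry), so the change in the stock of reserves is the negative of that balance.
Change in official reserves = -(331.2) = -331.2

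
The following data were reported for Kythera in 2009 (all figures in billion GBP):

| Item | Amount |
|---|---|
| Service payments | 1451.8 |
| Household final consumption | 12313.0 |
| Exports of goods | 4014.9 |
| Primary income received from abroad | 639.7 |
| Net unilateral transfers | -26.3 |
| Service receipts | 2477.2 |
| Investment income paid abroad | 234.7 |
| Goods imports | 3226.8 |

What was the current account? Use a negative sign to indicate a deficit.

2192.2

Goods balance = 4014.9 - 3226.8 = 788.1
Services balance = 2477.2 - 1451.8 = 1025.4
Trade balance (goods + services) = 788.1 + 1025.4 = 1813.5
Net primary income = 639.7 - 234.7 = 405.0
Net secondary income = -26.3
Current account = 1813.5 + 405.0 + (-26.3) = 2192.2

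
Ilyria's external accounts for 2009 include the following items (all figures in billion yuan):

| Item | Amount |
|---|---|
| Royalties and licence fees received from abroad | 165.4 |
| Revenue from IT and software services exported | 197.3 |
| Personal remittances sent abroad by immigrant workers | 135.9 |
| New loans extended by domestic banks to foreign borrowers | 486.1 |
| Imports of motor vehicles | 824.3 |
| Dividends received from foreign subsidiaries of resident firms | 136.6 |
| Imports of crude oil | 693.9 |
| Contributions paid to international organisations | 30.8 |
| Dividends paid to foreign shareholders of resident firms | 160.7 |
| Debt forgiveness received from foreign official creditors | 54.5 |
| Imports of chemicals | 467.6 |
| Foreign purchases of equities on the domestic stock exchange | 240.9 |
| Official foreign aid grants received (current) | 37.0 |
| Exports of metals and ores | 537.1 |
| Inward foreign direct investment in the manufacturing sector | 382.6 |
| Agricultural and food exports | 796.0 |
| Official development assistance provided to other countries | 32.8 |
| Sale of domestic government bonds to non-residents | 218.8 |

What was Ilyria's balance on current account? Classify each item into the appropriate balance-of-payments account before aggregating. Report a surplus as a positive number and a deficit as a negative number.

-476.6

Goods: -693.9 + 537.1 - 467.6 - 824.3 + 796.0 = -652.7
Services: 197.3 + 165.4 = 362.7
Primary income: 136.6 - 160.7 = -24.1
Secondary income: -32.8 - 135.9 + 37.0 - 30.8 = -162.5
Current account = (-652.7) + 362.7 + (-24.1) + (-162.5) = -476.6
(Excluded from the current account — financial account: new loans extended by domestic banks to foreign borrowers 486.1, foreign purchases of equities on the domestic stock exchange 240.9, inward foreign direct investment in the manufacturing sector 382.6, sale of domestic government bonds to non-residents 218.8; capital account: debt forgiveness received from foreign official creditors 54.5.)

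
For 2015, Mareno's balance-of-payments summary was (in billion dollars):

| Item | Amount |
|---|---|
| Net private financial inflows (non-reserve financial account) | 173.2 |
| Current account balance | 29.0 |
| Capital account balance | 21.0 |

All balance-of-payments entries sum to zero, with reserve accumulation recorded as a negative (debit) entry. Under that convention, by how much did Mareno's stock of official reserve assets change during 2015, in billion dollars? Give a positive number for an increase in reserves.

Official reserve transactions balance = -(29.0 + 21.0 + 173.2) = -223.2
An accumulation of reserves is recorded as a debit (negative entry), so the change in the stock of reserves is the negative of that balance.
Change in official reserves = -(-223.2) = 223.2

223.2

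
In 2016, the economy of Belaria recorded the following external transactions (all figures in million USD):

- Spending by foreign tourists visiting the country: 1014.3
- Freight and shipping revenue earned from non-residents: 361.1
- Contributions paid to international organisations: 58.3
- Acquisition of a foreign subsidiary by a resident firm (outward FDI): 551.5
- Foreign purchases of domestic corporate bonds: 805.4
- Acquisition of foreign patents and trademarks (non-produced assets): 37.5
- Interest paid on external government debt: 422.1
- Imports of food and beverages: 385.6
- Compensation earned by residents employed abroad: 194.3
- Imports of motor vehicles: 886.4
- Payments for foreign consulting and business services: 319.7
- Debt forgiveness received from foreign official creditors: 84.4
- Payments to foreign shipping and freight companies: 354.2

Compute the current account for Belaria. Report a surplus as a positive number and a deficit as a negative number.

-856.6

Goods: -886.4 - 385.6 = -1272.0
Services: 361.1 + 1014.3 - 319.7 - 354.2 = 701.5
Primary income: -422.1 + 194.3 = -227.8
Secondary income: -58.3
Current account = (-1272.0) + 701.5 + (-227.8) + (-58.3) = -856.6
(Excluded from the current account — financial account: acquisition of a foreign subsidiary by a resident firm (outward FDI) 551.5, foreign purchases of domestic corporate bonds 805.4; capital account: acquisition of foreign patents and trademarks (non-produced assets) 37.5, debt forgiveness received from foreign official creditors 84.4.)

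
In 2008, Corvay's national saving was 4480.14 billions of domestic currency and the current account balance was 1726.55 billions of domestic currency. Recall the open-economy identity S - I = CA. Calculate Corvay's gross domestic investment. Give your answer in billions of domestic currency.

I = S - CA = 4480.14 - 1726.55 = 2753.59

2753.59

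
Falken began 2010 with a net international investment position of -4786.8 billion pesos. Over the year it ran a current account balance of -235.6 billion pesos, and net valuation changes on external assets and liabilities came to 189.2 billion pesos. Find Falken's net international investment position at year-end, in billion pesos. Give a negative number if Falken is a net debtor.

-4833.2

Change in NIIP = current account + net valuation change = -235.6 + 189.2 = -46.4
End-of-year NIIP = -4786.8 + (-46.4) = -4833.2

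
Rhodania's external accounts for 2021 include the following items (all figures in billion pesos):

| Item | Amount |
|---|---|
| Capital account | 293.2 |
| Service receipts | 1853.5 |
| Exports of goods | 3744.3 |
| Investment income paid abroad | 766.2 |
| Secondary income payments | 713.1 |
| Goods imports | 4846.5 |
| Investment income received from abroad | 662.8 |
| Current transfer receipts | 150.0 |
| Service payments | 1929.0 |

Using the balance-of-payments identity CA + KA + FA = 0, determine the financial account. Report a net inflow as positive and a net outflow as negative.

Goods balance = 3744.3 - 4846.5 = -1102.2
Services balance = 1853.5 - 1929.0 = -75.5
Trade balance (goods + services) = -1102.2 + (-75.5) = -1177.7
Net primary income = 662.8 - 766.2 = -103.4
Net secondary income = 150.0 - 713.1 = -563.1
Current account = -1177.7 + (-103.4) + (-563.1) = -1844.2
Financial account = -(-1844.2 + 293.2) = 1551.0

1551.0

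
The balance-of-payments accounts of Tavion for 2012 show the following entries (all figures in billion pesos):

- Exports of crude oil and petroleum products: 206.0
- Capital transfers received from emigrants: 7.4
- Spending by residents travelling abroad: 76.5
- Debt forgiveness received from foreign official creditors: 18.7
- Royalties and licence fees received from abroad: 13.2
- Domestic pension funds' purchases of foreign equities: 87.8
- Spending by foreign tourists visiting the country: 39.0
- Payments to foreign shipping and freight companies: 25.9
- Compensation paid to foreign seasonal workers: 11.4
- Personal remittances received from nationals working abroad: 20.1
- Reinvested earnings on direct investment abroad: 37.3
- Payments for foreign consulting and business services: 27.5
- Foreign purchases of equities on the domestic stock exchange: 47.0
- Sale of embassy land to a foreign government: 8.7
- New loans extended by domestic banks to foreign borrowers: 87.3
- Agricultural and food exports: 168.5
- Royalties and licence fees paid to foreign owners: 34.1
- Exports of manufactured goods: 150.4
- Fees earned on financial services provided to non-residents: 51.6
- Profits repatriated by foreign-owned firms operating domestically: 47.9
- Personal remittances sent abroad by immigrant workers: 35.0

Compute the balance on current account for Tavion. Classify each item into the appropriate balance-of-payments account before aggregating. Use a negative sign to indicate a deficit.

427.8

Goods: 150.4 + 168.5 + 206.0 = 524.9
Services: 13.2 + 39.0 - 27.5 - 25.9 - 76.5 + 51.6 - 34.1 = -60.2
Primary income: -11.4 + 37.3 - 47.9 = -22.0
Secondary income: -35.0 + 20.1 = -14.9
Current account = 524.9 + (-60.2) + (-22.0) + (-14.9) = 427.8
(Excluded from the current account — capital account: capital transfers received from emigrants 7.4, debt forgiveness received from foreign official creditors 18.7, sale of embassy land to a foreign government 8.7; financial account: domestic pension funds' purchases of foreign equities 87.8, foreign purchases of equities on the domestic stock exchange 47.0, new loans extended by domestic banks to foreign borrowers 87.3.)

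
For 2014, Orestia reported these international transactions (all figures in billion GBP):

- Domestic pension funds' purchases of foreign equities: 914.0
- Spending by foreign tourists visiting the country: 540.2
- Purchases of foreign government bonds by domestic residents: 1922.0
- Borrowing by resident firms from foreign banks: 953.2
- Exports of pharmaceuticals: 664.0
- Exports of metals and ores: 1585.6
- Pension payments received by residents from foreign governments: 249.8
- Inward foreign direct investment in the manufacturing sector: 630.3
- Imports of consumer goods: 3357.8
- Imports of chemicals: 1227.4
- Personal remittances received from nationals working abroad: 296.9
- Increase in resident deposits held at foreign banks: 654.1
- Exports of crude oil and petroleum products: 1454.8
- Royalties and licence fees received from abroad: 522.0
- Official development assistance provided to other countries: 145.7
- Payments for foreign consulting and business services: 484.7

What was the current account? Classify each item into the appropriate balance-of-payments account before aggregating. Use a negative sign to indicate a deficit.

Goods: 664.0 + 1585.6 - 1227.4 - 3357.8 + 1454.8 = -880.8
Services: 522.0 - 484.7 + 540.2 = 577.5
Secondary income: -145.7 + 249.8 + 296.9 = 401.0
Current account = (-880.8) + 577.5 + 401.0 = 97.7
(Excluded from the current account — financial account: domestic pension funds' purchases of foreign equities 914.0, purchases of foreign government bonds by domestic residents 1922.0, borrowing by resident firms from foreign banks 953.2, inward foreign direct investment in the manufacturing sector 630.3, increase in resident deposits held at foreign banks 654.1.)

97.7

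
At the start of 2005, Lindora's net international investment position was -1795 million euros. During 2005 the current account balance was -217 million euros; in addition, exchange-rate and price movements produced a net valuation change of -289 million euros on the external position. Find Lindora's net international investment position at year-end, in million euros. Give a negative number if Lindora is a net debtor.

-2301

Change in NIIP = current account + net valuation change = -217 + (-289) = -506
End-of-year NIIP = -1795 + (-506) = -2301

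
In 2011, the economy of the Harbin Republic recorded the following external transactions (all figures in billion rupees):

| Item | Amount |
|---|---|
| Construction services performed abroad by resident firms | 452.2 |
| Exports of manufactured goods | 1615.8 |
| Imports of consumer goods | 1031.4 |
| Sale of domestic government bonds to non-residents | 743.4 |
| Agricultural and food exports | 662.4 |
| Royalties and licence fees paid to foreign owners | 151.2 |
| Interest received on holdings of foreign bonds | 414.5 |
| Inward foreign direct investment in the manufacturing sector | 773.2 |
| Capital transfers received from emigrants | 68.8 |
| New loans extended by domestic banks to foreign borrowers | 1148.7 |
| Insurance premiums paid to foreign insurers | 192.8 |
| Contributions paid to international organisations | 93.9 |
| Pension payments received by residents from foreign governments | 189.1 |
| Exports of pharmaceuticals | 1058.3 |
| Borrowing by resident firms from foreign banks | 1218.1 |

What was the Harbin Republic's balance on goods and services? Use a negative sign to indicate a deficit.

Goods: 1615.8 + 1058.3 + 662.4 - 1031.4 = 2305.1
Services: -192.8 + 452.2 - 151.2 = 108.2
Trade balance = 2305.1 + 108.2 = 2413.3
(Excluded from the trade balance — financial account: sale of domestic government bonds to non-residents 743.4, inward foreign direct investment in the manufacturing sector 773.2, new loans extended by domestic banks to foreign borrowers 1148.7, borrowing by resident firms from foreign banks 1218.1; primary income: interest received on holdings of foreign bonds 414.5; capital account: capital transfers received from emigrants 68.8; secondary income: contributions paid to international organisations 93.9, pension payments received by residents from foreign governments 189.1.)

2413.3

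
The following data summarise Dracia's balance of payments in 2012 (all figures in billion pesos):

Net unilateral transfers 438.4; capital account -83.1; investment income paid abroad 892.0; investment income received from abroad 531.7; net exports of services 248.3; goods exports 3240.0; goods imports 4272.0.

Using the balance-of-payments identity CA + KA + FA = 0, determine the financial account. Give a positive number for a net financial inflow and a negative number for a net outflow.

Goods balance = 3240.0 - 4272.0 = -1032.0
Services balance = 248.3
Trade balance (goods + services) = -1032.0 + 248.3 = -783.7
Net primary income = 531.7 - 892.0 = -360.3
Net secondary income = 438.4
Current account = -783.7 + (-360.3) + 438.4 = -705.6
Financial account = -(-705.6 + (-83.1)) = 788.7

788.7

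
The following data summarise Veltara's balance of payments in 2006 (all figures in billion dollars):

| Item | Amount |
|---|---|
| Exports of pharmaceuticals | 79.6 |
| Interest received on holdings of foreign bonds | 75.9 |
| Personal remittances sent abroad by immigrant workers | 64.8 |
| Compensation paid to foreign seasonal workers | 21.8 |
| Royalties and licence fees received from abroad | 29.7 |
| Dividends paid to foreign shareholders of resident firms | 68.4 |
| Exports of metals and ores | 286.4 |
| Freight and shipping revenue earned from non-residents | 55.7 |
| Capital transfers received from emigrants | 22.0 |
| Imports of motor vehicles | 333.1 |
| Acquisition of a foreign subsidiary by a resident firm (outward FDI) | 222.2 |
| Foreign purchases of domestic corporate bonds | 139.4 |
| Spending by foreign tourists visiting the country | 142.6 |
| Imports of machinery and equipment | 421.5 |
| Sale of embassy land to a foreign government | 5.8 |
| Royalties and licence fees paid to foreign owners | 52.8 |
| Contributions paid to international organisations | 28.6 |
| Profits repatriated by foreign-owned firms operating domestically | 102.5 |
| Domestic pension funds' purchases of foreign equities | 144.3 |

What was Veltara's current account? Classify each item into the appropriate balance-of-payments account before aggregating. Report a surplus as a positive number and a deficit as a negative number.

-423.6

Goods: -333.1 + 79.6 + 286.4 - 421.5 = -388.6
Services: 142.6 + 55.7 + 29.7 - 52.8 = 175.2
Primary income: -68.4 - 21.8 - 102.5 + 75.9 = -116.8
Secondary income: -64.8 - 28.6 = -93.4
Current account = (-388.6) + 175.2 + (-116.8) + (-93.4) = -423.6
(Excluded from the current account — capital account: capital transfers received from emigrants 22.0, sale of embassy land to a foreign government 5.8; financial account: acquisition of a foreign subsidiary by a resident firm (outward FDI) 222.2, foreign purchases of domestic corporate bonds 139.4, domestic pension funds' purchases of foreign equities 144.3.)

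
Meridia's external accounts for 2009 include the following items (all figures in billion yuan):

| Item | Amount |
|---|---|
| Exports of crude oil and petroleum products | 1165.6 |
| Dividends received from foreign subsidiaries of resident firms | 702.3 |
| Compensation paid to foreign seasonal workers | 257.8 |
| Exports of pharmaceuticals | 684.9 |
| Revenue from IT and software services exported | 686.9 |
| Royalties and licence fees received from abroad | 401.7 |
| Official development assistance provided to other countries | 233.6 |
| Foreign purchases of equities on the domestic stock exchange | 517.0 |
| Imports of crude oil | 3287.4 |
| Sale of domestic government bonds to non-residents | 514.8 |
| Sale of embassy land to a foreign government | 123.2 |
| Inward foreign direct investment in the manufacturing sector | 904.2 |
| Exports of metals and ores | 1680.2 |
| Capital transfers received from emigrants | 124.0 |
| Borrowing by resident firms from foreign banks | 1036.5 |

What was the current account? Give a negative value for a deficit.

1542.8

Goods: -3287.4 + 1680.2 + 684.9 + 1165.6 = 243.3
Services: 686.9 + 401.7 = 1088.6
Primary income: -257.8 + 702.3 = 444.5
Secondary income: -233.6
Current account = 243.3 + 1088.6 + 444.5 + (-233.6) = 1542.8
(Excluded from the current account — financial account: foreign purchases of equities on the domestic stock exchange 517.0, sale of domestic government bonds to non-residents 514.8, inward foreign direct investment in the manufacturing sector 904.2, borrowing by resident firms from foreign banks 1036.5; capital account: sale of embassy land to a foreign government 123.2, capital transfers received from emigrants 124.0.)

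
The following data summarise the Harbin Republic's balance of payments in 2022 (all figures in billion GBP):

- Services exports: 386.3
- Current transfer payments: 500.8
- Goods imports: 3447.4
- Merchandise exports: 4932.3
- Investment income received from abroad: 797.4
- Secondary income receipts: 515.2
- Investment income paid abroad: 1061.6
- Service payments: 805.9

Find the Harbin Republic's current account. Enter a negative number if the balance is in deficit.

815.5

Goods balance = 4932.3 - 3447.4 = 1484.9
Services balance = 386.3 - 805.9 = -419.6
Trade balance (goods + services) = 1484.9 + (-419.6) = 1065.3
Net primary income = 797.4 - 1061.6 = -264.2
Net secondary income = 515.2 - 500.8 = 14.4
Current account = 1065.3 + (-264.2) + 14.4 = 815.5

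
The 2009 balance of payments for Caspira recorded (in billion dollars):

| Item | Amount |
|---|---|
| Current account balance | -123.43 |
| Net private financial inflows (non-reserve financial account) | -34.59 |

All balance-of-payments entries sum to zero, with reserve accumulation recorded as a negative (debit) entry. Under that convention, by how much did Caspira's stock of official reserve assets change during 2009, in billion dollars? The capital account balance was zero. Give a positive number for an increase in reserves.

Official reserve transactions balance = -((-123.43) + (-34.59)) = 158.02
An accumulation of reserves is recorded as a debit (negative entry), so the change in the stock of reserves is the negative of that balance.
Change in official reserves = -(158.02) = -158.02

-158.02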